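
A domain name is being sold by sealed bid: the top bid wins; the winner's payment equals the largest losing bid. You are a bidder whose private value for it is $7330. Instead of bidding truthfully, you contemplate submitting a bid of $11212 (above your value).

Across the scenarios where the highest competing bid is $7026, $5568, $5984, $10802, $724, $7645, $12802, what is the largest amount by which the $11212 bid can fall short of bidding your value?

$7026: same outcome either way → loss $0.
$5568: same outcome either way → loss $0.
$5984: same outcome either way → loss $0.
$10802: truthful gives $0, deviation gives −$3472 → loss $3472.
$724: same outcome either way → loss $0.
$7645: truthful gives $0, deviation gives −$315 → loss $315.
$12802: same outcome either way → loss $0.
Maximum loss: $3472.

$3472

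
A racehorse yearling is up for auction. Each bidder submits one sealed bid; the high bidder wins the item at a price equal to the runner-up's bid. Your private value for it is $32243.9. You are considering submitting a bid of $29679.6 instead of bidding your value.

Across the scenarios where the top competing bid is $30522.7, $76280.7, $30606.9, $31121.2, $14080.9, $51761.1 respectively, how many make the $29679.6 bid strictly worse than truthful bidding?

The deviation hurts exactly when the highest competing bid lies strictly between $29679.6 and $32243.9 — underbidding then forfeits a profitable win.
$30522.7: inside the interval → strictly worse (loss $1721.2).
$76280.7: above both → same outcome either way.
$30606.9: inside the interval → strictly worse (loss $1637).
$31121.2: inside the interval → strictly worse (loss $1122.7).
$14080.9: below both → same outcome either way.
$51761.1: above both → same outcome either way.
Count: 3.

3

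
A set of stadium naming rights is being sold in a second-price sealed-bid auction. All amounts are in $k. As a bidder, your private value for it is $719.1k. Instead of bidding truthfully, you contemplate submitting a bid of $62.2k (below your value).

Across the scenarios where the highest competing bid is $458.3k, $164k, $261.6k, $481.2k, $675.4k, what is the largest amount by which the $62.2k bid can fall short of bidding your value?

$458.3k: truthful gives $260.8k, deviation gives $0k → loss $260.8k.
$164k: truthful gives $555.1k, deviation gives $0k → loss $555.1k.
$261.6k: truthful gives $457.5k, deviation gives $0k → loss $457.5k.
$481.2k: truthful gives $237.9k, deviation gives $0k → loss $237.9k.
$675.4k: truthful gives $43.7k, deviation gives $0k → loss $43.7k.
Maximum loss: $555.1k.

$555.1k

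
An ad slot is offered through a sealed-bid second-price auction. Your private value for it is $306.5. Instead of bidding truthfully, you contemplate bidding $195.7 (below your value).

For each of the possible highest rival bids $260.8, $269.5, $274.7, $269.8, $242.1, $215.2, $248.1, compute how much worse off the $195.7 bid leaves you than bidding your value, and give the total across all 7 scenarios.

The deviation costs you only when the competing bid falls strictly between $195.7 and $306.5; elsewhere both bids give the same outcome.
$260.8: truthful payoff $45.7, deviation payoff $0 → loss $45.7.
$269.5: truthful payoff $37, deviation payoff $0 → loss $37.
$274.7: truthful payoff $31.8, deviation payoff $0 → loss $31.8.
$269.8: truthful payoff $36.7, deviation payoff $0 → loss $36.7.
$242.1: truthful payoff $64.4, deviation payoff $0 → loss $64.4.
$215.2: truthful payoff $91.3, deviation payoff $0 → loss $91.3.
$248.1: truthful payoff $58.4, deviation payoff $0 → loss $58.4.
Total loss = $45.7 + $37 + $31.8 + $36.7 + $64.4 + $91.3 + $58.4 = $365.3.

$365.3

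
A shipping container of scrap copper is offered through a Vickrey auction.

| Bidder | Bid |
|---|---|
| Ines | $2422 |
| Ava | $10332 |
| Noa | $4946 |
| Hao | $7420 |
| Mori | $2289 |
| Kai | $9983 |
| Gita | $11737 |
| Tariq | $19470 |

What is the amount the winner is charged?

Highest bid: Tariq at $19470, so Tariq wins.
Second-highest bid: Gita at $11737 — that is the price the winner pays.

$11737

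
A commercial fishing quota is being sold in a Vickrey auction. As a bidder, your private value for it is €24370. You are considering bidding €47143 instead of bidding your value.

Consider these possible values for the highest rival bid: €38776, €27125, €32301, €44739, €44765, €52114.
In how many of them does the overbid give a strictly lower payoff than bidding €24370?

5

The deviation hurts exactly when the highest competing bid lies strictly between €24370 and €47143 — overbidding then wins at a price above your value.
€38776: inside the interval → strictly worse (loss €14406).
€27125: inside the interval → strictly worse (loss €2755).
€32301: inside the interval → strictly worse (loss €7931).
€44739: inside the interval → strictly worse (loss €20369).
€44765: inside the interval → strictly worse (loss €20395).
€52114: above both → same outcome either way.
Count: 5.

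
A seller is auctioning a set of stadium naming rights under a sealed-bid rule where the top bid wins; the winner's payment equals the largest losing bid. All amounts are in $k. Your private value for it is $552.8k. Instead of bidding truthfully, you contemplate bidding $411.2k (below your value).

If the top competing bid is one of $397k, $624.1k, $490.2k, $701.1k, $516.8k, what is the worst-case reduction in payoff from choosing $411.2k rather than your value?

$62.6k

$397k: same outcome either way → loss $0k.
$624.1k: same outcome either way → loss $0k.
$490.2k: truthful gives $62.6k, deviation gives $0k → loss $62.6k.
$701.1k: same outcome either way → loss $0k.
$516.8k: truthful gives $36k, deviation gives $0k → loss $36k.
Maximum loss: $62.6k.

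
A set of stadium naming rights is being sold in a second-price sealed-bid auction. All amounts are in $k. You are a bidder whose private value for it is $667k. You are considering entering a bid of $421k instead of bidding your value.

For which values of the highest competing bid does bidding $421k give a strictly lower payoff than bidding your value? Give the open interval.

If the competing bid is below $421k, both bids win at the same price — no difference.
If it is above $667k, both bids lose — no difference.
If it lies strictly between $421k and $667k, bidding your value wins at a price below your value (positive payoff) while bidding $421k loses (payoff 0).
So the deviation strictly hurts on the open interval ($421k, $667k).
Because the price is fixed by the runner-up's bid, deviating from your value can only change a good outcome into a bad one — never the reverse.

($421k, $667k)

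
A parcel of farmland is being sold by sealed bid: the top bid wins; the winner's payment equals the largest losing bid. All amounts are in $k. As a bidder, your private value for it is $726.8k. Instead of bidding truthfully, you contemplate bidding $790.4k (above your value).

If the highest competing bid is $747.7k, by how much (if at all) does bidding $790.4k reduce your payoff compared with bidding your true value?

Bidding your value $726.8k: you lose (since $726.8k < $747.7k). Payoff $0k.
Bidding $790.4k: you win and pay $747.7k. Payoff $726.8k − $747.7k = −$20.9k.
The competing bid $747.7k lies between your value and your inflated bid, so overbidding wins an item priced above your value.
Loss from deviating = $0k − (−$20.9k) = $20.9k.

$20.9k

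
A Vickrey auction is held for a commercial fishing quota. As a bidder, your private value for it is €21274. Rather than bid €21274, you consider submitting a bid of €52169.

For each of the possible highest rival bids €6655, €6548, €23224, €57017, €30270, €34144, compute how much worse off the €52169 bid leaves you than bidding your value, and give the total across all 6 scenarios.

The deviation costs you only when the competing bid falls strictly between €21274 and €52169; elsewhere both bids give the same outcome.
€6655: outcomes coincide → loss €0.
€6548: outcomes coincide → loss €0.
€23224: truthful payoff €0, deviation payoff −€1950 → loss €1950.
€57017: outcomes coincide → loss €0.
€30270: truthful payoff €0, deviation payoff −€8996 → loss €8996.
€34144: truthful payoff €0, deviation payoff −€12870 → loss €12870.
Total loss = €1950 + €8996 + €12870 = €23816.
In a second-price auction your bid sets only whether you win, not what you pay, so bidding your true value is weakly dominant.

€23816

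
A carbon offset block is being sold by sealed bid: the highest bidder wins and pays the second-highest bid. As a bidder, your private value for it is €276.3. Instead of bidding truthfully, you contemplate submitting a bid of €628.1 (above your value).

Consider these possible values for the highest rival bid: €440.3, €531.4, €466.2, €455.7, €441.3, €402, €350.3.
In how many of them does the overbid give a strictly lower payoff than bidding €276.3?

7

The deviation hurts exactly when the highest competing bid lies strictly between €276.3 and €628.1 — overbidding then wins at a price above your value.
€440.3: inside the interval → strictly worse (loss €164).
€531.4: inside the interval → strictly worse (loss €255.1).
€466.2: inside the interval → strictly worse (loss €189.9).
€455.7: inside the interval → strictly worse (loss €179.4).
€441.3: inside the interval → strictly worse (loss €165).
€402: inside the interval → strictly worse (loss €125.7).
€350.3: inside the interval → strictly worse (loss €74).
Count: 7.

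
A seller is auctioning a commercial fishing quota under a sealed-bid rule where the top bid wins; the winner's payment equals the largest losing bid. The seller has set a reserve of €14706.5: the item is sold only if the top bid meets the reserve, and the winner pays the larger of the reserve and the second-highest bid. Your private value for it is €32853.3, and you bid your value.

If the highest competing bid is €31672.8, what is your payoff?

Your bid €32853.3 is the highest and exceeds the reserve.
Price = max(second-highest bid, reserve) = max(€31672.8, €14706.5) = €31672.8.
Payoff = €32853.3 − €31672.8 = €1180.5.

€1180.5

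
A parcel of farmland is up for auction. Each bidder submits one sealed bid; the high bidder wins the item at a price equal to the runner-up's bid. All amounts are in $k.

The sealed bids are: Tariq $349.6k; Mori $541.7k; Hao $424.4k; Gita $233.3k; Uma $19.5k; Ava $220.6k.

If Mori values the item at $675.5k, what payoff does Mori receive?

$251.1k

Highest bid: Mori at $541.7k, so Mori wins.
Second-highest bid: Hao at $424.4k — that is the price the winner pays.
Mori's payoff = value − price = $675.5k − $424.4k = $251.1k.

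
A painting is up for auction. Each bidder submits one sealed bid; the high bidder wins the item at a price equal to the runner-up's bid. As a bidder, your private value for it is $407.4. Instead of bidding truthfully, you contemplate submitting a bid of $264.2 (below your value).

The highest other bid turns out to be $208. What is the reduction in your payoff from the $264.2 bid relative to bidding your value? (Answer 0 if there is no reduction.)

$0

Bidding your value $407.4: you win (since $407.4 > $208) and pay $208. Payoff $199.4.
Bidding $264.2: you win and pay $208. Payoff $407.4 − $208 = $199.4.
Difference = $199.4 − $199.4 = $0; both bids lead to the same outcome because the competing bid is below both your value and your alternative bid.
Truthful bidding weakly dominates here: raising your bid can only win items priced above your value, and lowering it can only forfeit items priced below.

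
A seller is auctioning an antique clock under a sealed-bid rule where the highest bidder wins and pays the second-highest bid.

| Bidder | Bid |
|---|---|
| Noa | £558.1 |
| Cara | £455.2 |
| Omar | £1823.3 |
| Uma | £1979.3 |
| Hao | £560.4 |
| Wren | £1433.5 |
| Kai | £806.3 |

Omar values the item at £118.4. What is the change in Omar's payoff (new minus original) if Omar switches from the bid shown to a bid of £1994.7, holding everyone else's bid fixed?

The highest bid among the other bidders is £1979.3; Omar's bid doesn't change that.
Original bid £1823.3: Omar is not highest (top rival bid is £1979.3); payoff £0.
Alternative bid £1994.7: Omar is highest, pays the top rival bid £1979.3; payoff £118.4 − £1979.3 = −£1860.9.
Change in payoff = −£1860.9 − (£0) = −£1860.9.

−£1860.9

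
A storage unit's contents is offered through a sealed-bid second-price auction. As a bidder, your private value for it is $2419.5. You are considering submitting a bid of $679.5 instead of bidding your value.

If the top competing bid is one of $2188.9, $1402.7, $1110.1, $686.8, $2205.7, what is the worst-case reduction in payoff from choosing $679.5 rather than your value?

$1732.7

$2188.9: truthful gives $230.6, deviation gives $0 → loss $230.6.
$1402.7: truthful gives $1016.8, deviation gives $0 → loss $1016.8.
$1110.1: truthful gives $1309.4, deviation gives $0 → loss $1309.4.
$686.8: truthful gives $1732.7, deviation gives $0 → loss $1732.7.
$2205.7: truthful gives $213.8, deviation gives $0 → loss $213.8.
Maximum loss: $1732.7.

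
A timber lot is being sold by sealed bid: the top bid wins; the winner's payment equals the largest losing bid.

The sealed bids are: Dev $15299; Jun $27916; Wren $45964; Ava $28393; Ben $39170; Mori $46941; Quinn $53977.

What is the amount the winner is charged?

Highest bid: Quinn at $53977, so Quinn wins.
Second-highest bid: Mori at $46941 — that is the price the winner pays.

$46941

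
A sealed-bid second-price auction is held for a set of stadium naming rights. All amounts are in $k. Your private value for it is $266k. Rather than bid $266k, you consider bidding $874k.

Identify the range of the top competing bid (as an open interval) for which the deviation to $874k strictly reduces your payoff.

If the competing bid is below $266k, both bids win at the same price — no difference.
If it is above $874k, both bids lose — no difference.
If it lies strictly between $266k and $874k, bidding your value loses (payoff 0) while bidding $874k wins at a price above your value (payoff negative).
So the deviation strictly hurts on the open interval ($266k, $874k).

($266k, $874k)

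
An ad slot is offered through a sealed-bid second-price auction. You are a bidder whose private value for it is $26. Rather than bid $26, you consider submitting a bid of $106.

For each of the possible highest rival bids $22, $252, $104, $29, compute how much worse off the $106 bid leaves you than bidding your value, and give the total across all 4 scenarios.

The deviation costs you only when the competing bid falls strictly between $26 and $106; elsewhere both bids give the same outcome.
$22: outcomes coincide → loss $0.
$252: outcomes coincide → loss $0.
$104: truthful payoff $0, deviation payoff −$78 → loss $78.
$29: truthful payoff $0, deviation payoff −$3 → loss $3.
Total loss = $78 + $3 = $81.
Because the price is fixed by the runner-up's bid, deviating from your value can only change a good outcome into a bad one — never the reverse.

$81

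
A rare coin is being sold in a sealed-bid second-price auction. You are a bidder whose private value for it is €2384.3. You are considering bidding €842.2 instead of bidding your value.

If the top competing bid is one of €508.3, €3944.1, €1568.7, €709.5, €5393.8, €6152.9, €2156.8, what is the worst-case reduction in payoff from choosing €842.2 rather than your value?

€815.6

€508.3: same outcome either way → loss €0.
€3944.1: same outcome either way → loss €0.
€1568.7: truthful gives €815.6, deviation gives €0 → loss €815.6.
€709.5: same outcome either way → loss €0.
€5393.8: same outcome either way → loss €0.
€6152.9: same outcome either way → loss €0.
€2156.8: truthful gives €227.5, deviation gives €0 → loss €227.5.
Maximum loss: €815.6.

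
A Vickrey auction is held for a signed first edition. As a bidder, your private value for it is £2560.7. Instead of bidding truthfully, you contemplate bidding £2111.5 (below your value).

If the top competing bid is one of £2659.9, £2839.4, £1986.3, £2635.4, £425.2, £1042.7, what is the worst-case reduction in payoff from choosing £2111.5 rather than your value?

£0

£2659.9: same outcome either way → loss £0.
£2839.4: same outcome either way → loss £0.
£1986.3: same outcome either way → loss £0.
£2635.4: same outcome either way → loss £0.
£425.2: same outcome either way → loss £0.
£1042.7: same outcome either way → loss £0.
Maximum loss: £0.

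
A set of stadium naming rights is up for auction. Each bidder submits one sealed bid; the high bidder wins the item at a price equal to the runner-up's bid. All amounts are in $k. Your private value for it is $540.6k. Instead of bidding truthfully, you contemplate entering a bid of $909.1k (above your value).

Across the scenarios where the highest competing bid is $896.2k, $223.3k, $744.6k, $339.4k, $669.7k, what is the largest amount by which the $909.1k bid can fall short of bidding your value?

$896.2k: truthful gives $0k, deviation gives −$355.6k → loss $355.6k.
$223.3k: same outcome either way → loss $0k.
$744.6k: truthful gives $0k, deviation gives −$204k → loss $204k.
$339.4k: same outcome either way → loss $0k.
$669.7k: truthful gives $0k, deviation gives −$129.1k → loss $129.1k.
Maximum loss: $355.6k.

$355.6k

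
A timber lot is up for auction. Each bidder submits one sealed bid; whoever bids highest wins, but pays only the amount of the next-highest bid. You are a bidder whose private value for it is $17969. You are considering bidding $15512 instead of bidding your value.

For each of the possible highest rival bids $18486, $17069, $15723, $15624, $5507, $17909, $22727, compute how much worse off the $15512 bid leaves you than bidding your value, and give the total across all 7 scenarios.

$5551

The deviation costs you only when the competing bid falls strictly between $15512 and $17969; elsewhere both bids give the same outcome.
$18486: outcomes coincide → loss $0.
$17069: truthful payoff $900, deviation payoff $0 → loss $900.
$15723: truthful payoff $2246, deviation payoff $0 → loss $2246.
$15624: truthful payoff $2345, deviation payoff $0 → loss $2345.
$5507: outcomes coincide → loss $0.
$17909: truthful payoff $60, deviation payoff $0 → loss $60.
$22727: outcomes coincide → loss $0.
Total loss = $900 + $2246 + $2345 + $60 = $5551.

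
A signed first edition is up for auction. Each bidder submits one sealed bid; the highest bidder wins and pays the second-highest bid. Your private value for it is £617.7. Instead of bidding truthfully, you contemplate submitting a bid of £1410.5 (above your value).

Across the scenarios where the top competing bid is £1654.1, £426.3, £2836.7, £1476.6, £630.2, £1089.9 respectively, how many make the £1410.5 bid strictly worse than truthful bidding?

The deviation hurts exactly when the highest competing bid lies strictly between £617.7 and £1410.5 — overbidding then wins at a price above your value.
£1654.1: above both → same outcome either way.
£426.3: below both → same outcome either way.
£2836.7: above both → same outcome either way.
£1476.6: above both → same outcome either way.
£630.2: inside the interval → strictly worse (loss £12.5).
£1089.9: inside the interval → strictly worse (loss £472.2).
Count: 2.

2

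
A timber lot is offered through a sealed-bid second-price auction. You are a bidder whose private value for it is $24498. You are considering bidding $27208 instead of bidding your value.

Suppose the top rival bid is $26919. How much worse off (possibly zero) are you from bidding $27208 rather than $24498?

$2421

Bidding your value $24498: you lose (since $24498 < $26919). Payoff $0.
Bidding $27208: you win and pay $26919. Payoff $24498 − $26919 = −$2421.
The competing bid $26919 lies between your value and your inflated bid, so overbidding wins an item priced above your value.
Loss from deviating = $0 − (−$2421) = $2421.
Because the price is fixed by the runner-up's bid, deviating from your value can only change a good outcome into a bad one — never the reverse.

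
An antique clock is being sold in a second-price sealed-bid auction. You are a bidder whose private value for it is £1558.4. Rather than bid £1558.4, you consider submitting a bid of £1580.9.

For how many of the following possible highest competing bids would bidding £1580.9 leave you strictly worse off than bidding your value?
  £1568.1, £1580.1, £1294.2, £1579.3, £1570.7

The deviation hurts exactly when the highest competing bid lies strictly between £1558.4 and £1580.9 — overbidding then wins at a price above your value.
£1568.1: inside the interval → strictly worse (loss £9.7).
£1580.1: inside the interval → strictly worse (loss £21.7).
£1294.2: below both → same outcome either way.
£1579.3: inside the interval → strictly worse (loss £20.9).
£1570.7: inside the interval → strictly worse (loss £12.3).
Count: 4.

4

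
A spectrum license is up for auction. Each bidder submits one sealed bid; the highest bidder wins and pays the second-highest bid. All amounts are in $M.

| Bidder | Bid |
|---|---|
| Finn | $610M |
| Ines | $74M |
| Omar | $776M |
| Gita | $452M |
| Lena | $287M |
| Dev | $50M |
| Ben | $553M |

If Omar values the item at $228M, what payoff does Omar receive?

−$382M

Highest bid: Omar at $776M, so Omar wins.
Second-highest bid: Finn at $610M — that is the price the winner pays.
Omar's payoff = value − price = $228M − $610M = −$382M.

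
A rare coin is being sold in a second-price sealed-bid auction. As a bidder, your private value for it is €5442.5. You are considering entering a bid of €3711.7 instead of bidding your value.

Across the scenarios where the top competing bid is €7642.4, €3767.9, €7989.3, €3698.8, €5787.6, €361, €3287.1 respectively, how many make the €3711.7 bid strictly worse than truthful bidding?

1

The deviation hurts exactly when the highest competing bid lies strictly between €3711.7 and €5442.5 — underbidding then forfeits a profitable win.
€7642.4: above both → same outcome either way.
€3767.9: inside the interval → strictly worse (loss €1674.6).
€7989.3: above both → same outcome either way.
€3698.8: below both → same outcome either way.
€5787.6: above both → same outcome either way.
€361: below both → same outcome either way.
€3287.1: below both → same outcome either way.
Count: 1.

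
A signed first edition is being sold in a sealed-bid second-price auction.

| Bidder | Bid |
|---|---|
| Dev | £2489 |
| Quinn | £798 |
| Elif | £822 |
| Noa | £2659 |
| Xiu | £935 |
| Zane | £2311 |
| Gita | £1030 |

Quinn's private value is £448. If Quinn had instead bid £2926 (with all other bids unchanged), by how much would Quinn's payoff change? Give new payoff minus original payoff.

The highest bid among the other bidders is £2659; Quinn's bid doesn't change that.
Original bid £798: Quinn is not highest (top rival bid is £2659); payoff £0.
Alternative bid £2926: Quinn is highest, pays the top rival bid £2659; payoff £448 − £2659 = −£2211.
Change in payoff = −£2211 − (£0) = −£2211.

−£2211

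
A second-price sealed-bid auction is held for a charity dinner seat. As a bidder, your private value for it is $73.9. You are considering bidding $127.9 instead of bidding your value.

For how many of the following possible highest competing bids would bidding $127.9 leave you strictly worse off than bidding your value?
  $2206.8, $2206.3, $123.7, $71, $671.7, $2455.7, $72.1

1

The deviation hurts exactly when the highest competing bid lies strictly between $73.9 and $127.9 — overbidding then wins at a price above your value.
$2206.8: above both → same outcome either way.
$2206.3: above both → same outcome either way.
$123.7: inside the interval → strictly worse (loss $49.8).
$71: below both → same outcome either way.
$671.7: above both → same outcome either way.
$2455.7: above both → same outcome either way.
$72.1: below both → same outcome either way.
Count: 1.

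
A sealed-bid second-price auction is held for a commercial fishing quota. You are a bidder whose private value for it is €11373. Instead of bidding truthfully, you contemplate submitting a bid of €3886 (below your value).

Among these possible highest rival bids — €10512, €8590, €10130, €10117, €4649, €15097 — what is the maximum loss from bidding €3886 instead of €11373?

€6724

€10512: truthful gives €861, deviation gives €0 → loss €861.
€8590: truthful gives €2783, deviation gives €0 → loss €2783.
€10130: truthful gives €1243, deviation gives €0 → loss €1243.
€10117: truthful gives €1256, deviation gives €0 → loss €1256.
€4649: truthful gives €6724, deviation gives €0 → loss €6724.
€15097: same outcome either way → loss €0.
Maximum loss: €6724.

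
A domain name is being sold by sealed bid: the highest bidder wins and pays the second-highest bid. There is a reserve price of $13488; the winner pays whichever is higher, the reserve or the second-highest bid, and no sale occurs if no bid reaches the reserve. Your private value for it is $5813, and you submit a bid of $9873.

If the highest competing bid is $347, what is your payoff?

Your bid $9873 is the highest bid but falls below the reserve $13488, so the item goes unsold. Payoff $0.

$0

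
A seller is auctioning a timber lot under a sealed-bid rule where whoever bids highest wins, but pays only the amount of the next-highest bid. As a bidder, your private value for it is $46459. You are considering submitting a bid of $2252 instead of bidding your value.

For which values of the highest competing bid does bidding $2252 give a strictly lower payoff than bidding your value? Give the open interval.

($2252, $46459)

If the competing bid is below $2252, both bids win at the same price — no difference.
If it is above $46459, both bids lose — no difference.
If it lies strictly between $2252 and $46459, bidding your value wins at a price below your value (positive payoff) while bidding $2252 loses (payoff 0).
So the deviation strictly hurts on the open interval ($2252, $46459).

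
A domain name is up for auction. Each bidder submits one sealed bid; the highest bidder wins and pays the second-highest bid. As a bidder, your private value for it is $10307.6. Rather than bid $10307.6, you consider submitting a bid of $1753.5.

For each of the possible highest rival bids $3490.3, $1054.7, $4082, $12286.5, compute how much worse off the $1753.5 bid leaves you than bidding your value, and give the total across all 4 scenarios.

The deviation costs you only when the competing bid falls strictly between $1753.5 and $10307.6; elsewhere both bids give the same outcome.
$3490.3: truthful payoff $6817.3, deviation payoff $0 → loss $6817.3.
$1054.7: outcomes coincide → loss $0.
$4082: truthful payoff $6225.6, deviation payoff $0 → loss $6225.6.
$12286.5: outcomes coincide → loss $0.
Total loss = $6817.3 + $6225.6 = $13042.9.
In a second-price auction your bid sets only whether you win, not what you pay, so bidding your true value is weakly dominant.

$13042.9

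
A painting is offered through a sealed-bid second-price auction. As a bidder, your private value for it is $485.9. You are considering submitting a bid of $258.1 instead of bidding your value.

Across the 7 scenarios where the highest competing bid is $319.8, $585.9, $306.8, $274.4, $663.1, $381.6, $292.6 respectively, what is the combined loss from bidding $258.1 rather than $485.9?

The deviation costs you only when the competing bid falls strictly between $258.1 and $485.9; elsewhere both bids give the same outcome.
$319.8: truthful payoff $166.1, deviation payoff $0 → loss $166.1.
$585.9: outcomes coincide → loss $0.
$306.8: truthful payoff $179.1, deviation payoff $0 → loss $179.1.
$274.4: truthful payoff $211.5, deviation payoff $0 → loss $211.5.
$663.1: outcomes coincide → loss $0.
$381.6: truthful payoff $104.3, deviation payoff $0 → loss $104.3.
$292.6: truthful payoff $193.3, deviation payoff $0 → loss $193.3.
Total loss = $166.1 + $179.1 + $211.5 + $104.3 + $193.3 = $854.3.

$854.3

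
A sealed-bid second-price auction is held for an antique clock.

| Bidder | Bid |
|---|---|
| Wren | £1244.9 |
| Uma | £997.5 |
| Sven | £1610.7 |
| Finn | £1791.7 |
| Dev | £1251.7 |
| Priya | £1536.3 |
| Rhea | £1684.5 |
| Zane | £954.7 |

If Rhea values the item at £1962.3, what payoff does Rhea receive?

£0

Highest bid: Finn at £1791.7, so Finn wins.
Second-highest bid: Rhea at £1684.5 — that is the price the winner pays.
Rhea did not win, so Rhea pays nothing and receives nothing: payoff £0.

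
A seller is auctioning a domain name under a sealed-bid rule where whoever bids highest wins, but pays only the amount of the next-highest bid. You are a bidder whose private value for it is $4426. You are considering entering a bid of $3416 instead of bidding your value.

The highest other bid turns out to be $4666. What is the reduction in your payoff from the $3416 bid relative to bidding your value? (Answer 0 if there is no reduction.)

Bidding your value $4426: you lose (since $4426 < $4666). Payoff $0.
Bidding $3416: you lose. Payoff $0.
Difference = $0 − $0 = $0; both bids lead to the same outcome because the competing bid is above both your value and your alternative bid.

$0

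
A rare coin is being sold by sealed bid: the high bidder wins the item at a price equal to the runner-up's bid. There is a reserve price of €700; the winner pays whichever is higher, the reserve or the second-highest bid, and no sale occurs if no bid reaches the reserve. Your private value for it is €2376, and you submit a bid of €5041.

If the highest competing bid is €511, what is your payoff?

€1676

Your bid €5041 is the highest and exceeds the reserve.
Price = max(second-highest bid, reserve) = max(€511, €700) = €700.
Payoff = €2376 − €700 = €1676.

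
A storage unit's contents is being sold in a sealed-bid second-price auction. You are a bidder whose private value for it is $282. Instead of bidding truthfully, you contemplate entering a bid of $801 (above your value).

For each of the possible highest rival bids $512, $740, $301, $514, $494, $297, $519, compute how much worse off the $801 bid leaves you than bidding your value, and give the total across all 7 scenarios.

The deviation costs you only when the competing bid falls strictly between $282 and $801; elsewhere both bids give the same outcome.
$512: truthful payoff $0, deviation payoff −$230 → loss $230.
$740: truthful payoff $0, deviation payoff −$458 → loss $458.
$301: truthful payoff $0, deviation payoff −$19 → loss $19.
$514: truthful payoff $0, deviation payoff −$232 → loss $232.
$494: truthful payoff $0, deviation payoff −$212 → loss $212.
$297: truthful payoff $0, deviation payoff −$15 → loss $15.
$519: truthful payoff $0, deviation payoff −$237 → loss $237.
Total loss = $230 + $458 + $19 + $232 + $212 + $15 + $237 = $1403.

$1403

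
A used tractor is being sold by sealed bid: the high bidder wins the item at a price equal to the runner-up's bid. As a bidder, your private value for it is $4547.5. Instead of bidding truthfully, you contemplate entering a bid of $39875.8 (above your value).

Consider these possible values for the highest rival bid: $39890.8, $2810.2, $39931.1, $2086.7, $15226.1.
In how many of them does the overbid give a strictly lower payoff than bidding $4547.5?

The deviation hurts exactly when the highest competing bid lies strictly between $4547.5 and $39875.8 — overbidding then wins at a price above your value.
$39890.8: above both → same outcome either way.
$2810.2: below both → same outcome either way.
$39931.1: above both → same outcome either way.
$2086.7: below both → same outcome either way.
$15226.1: inside the interval → strictly worse (loss $10678.6).
Count: 1.

1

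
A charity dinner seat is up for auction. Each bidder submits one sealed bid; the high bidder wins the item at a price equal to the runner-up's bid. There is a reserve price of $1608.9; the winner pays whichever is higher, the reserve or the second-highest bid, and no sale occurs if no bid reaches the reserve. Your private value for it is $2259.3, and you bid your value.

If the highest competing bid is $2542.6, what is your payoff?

Your bid $2259.3 is below the highest competing bid $2542.6, so you lose. Payoff $0.

$0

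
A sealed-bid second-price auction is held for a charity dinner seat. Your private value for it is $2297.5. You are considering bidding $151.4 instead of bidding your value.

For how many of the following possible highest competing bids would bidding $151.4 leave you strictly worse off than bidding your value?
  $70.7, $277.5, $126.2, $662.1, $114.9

2

The deviation hurts exactly when the highest competing bid lies strictly between $151.4 and $2297.5 — underbidding then forfeits a profitable win.
$70.7: below both → same outcome either way.
$277.5: inside the interval → strictly worse (loss $2020).
$126.2: below both → same outcome either way.
$662.1: inside the interval → strictly worse (loss $1635.4).
$114.9: below both → same outcome either way.
Count: 2.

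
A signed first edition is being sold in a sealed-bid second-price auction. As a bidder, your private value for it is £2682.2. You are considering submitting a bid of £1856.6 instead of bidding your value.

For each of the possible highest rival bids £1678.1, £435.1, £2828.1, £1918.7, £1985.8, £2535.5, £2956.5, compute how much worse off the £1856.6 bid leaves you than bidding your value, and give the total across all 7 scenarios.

£1606.6

The deviation costs you only when the competing bid falls strictly between £1856.6 and £2682.2; elsewhere both bids give the same outcome.
£1678.1: outcomes coincide → loss £0.
£435.1: outcomes coincide → loss £0.
£2828.1: outcomes coincide → loss £0.
£1918.7: truthful payoff £763.5, deviation payoff £0 → loss £763.5.
£1985.8: truthful payoff £696.4, deviation payoff £0 → loss £696.4.
£2535.5: truthful payoff £146.7, deviation payoff £0 → loss £146.7.
£2956.5: outcomes coincide → loss £0.
Total loss = £763.5 + £696.4 + £146.7 = £1606.6.
Truthful bidding weakly dominates here: raising your bid can only win items priced above your value, and lowering it can only forfeit items priced below.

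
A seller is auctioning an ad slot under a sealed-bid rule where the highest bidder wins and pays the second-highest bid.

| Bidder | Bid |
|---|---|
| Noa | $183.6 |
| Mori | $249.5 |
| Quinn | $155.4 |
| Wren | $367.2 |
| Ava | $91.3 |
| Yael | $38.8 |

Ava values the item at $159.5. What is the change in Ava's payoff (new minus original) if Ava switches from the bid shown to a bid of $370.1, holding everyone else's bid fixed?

The highest bid among the other bidders is $367.2; Ava's bid doesn't change that.
Original bid $91.3: Ava is not highest (top rival bid is $367.2); payoff $0.
Alternative bid $370.1: Ava is highest, pays the top rival bid $367.2; payoff $159.5 − $367.2 = −$207.7.
Change in payoff = −$207.7 − ($0) = −$207.7.

−$207.7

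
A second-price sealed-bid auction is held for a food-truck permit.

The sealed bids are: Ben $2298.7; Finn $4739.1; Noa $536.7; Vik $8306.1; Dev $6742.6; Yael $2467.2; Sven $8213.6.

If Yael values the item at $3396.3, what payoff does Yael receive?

Highest bid: Vik at $8306.1, so Vik wins.
Second-highest bid: Sven at $8213.6 — that is the price the winner pays.
Yael did not win, so Yael pays nothing and receives nothing: payoff $0.

$0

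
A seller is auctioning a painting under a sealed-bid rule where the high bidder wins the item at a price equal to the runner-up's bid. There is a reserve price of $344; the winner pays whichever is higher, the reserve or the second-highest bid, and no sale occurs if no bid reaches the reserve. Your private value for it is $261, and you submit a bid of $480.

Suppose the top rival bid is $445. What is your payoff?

−$184

Your bid $480 is the highest and exceeds the reserve.
Price = max(second-highest bid, reserve) = max($445, $344) = $445.
Payoff = $261 − $445 = −$184.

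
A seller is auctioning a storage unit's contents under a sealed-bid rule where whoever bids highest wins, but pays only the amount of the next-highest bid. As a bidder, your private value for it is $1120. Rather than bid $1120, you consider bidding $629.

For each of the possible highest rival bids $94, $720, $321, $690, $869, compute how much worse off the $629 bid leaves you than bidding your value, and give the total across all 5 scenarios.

$1081

The deviation costs you only when the competing bid falls strictly between $629 and $1120; elsewhere both bids give the same outcome.
$94: outcomes coincide → loss $0.
$720: truthful payoff $400, deviation payoff $0 → loss $400.
$321: outcomes coincide → loss $0.
$690: truthful payoff $430, deviation payoff $0 → loss $430.
$869: truthful payoff $251, deviation payoff $0 → loss $251.
Total loss = $400 + $430 + $251 = $1081.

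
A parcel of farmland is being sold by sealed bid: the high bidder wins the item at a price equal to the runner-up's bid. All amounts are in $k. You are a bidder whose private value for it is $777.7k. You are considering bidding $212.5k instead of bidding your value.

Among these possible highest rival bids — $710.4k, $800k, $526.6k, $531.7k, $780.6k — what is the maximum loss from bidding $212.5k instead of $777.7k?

$251.1k

$710.4k: truthful gives $67.3k, deviation gives $0k → loss $67.3k.
$800k: same outcome either way → loss $0k.
$526.6k: truthful gives $251.1k, deviation gives $0k → loss $251.1k.
$531.7k: truthful gives $246k, deviation gives $0k → loss $246k.
$780.6k: same outcome either way → loss $0k.
Maximum loss: $251.1k.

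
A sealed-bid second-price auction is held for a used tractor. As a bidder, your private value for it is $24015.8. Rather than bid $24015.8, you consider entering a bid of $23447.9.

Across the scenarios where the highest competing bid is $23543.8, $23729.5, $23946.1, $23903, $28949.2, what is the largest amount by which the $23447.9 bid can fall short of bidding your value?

$472

$23543.8: truthful gives $472, deviation gives $0 → loss $472.
$23729.5: truthful gives $286.3, deviation gives $0 → loss $286.3.
$23946.1: truthful gives $69.7, deviation gives $0 → loss $69.7.
$23903: truthful gives $112.8, deviation gives $0 → loss $112.8.
$28949.2: same outcome either way → loss $0.
Maximum loss: $472.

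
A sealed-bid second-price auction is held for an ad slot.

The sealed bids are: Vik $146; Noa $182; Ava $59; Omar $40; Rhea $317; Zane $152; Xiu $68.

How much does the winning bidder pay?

Highest bid: Rhea at $317, so Rhea wins.
Second-highest bid: Noa at $182 — that is the price the winner pays.

$182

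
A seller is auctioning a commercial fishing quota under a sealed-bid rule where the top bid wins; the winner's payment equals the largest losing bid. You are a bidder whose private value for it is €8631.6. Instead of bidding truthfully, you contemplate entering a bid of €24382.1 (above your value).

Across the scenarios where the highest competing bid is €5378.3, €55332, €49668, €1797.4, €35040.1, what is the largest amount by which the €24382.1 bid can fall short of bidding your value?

€5378.3: same outcome either way → loss €0.
€55332: same outcome either way → loss €0.
€49668: same outcome either way → loss €0.
€1797.4: same outcome either way → loss €0.
€35040.1: same outcome either way → loss €0.
Maximum loss: €0.

€0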